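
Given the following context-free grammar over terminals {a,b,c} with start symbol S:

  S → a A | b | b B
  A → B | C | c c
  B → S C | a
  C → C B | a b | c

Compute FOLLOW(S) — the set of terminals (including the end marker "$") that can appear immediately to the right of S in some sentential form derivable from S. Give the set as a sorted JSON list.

FIRST iteration:
pass 1:
  A via A→c c: +{c}
  B via B→a: +{a}
  C via C→a b: +{a}
  C via C→c: +{c}
  S via S→a A: +{a}
  S via S→b: +{b}
  FIRST(S)={a,b}  FIRST(A)={c}  FIRST(B)={a}  FIRST(C)={a,c}
pass 2:
  A via A→B: +{a}
  B via B→S C: +{b}
  FIRST(S)={a,b}  FIRST(A)={a,c}  FIRST(B)={a,b}  FIRST(C)={a,c}
pass 3:
  A via A→B: +{b}
  FIRST(S)={a,b}  FIRST(A)={a,b,c}  FIRST(B)={a,b}  FIRST(C)={a,c}
pass 4: (no change)
  FIRST(S)={a,b}  FIRST(A)={a,b,c}  FIRST(B)={a,b}  FIRST(C)={a,c}

FOLLOW sets:
initialize: $ ∈ FOLLOW(S)
round 1:
  B→S C: FOLLOW(S) ⊇ FIRST(C) = {a,c}; new: +{a,c}
  C→C B: FOLLOW(C) ⊇ FIRST(B) = {a,b}; new: +{a,b}
  C→C B: FOLLOW(B) ⊇ FOLLOW(C) ⊇ {a,b}; new: +{a,b}
  S→a A: FOLLOW(A) ⊇ FOLLOW(S) ⊇ {$,a,c}; new: +{$,a,c}
  S→b B: FOLLOW(B) ⊇ FOLLOW(S) ⊇ {$,a,c}; new: +{$,c}
  FOLLOW(S)={$,a,c}  FOLLOW(A)={$,a,c}  FOLLOW(B)={$,a,b,c}  FOLLOW(C)={a,b}
round 2:
  A→C: FOLLOW(C) ⊇ FOLLOW(A) ⊇ {$,a,c}; new: +{$,c}
  FOLLOW(S)={$,a,c}  FOLLOW(A)={$,a,c}  FOLLOW(B)={$,a,b,c}  FOLLOW(C)={$,a,b,c}
round 3: done
  FOLLOW(S)={$,a,c}  FOLLOW(A)={$,a,c}  FOLLOW(B)={$,a,b,c}  FOLLOW(C)={$,a,b,c}

FOLLOW(S) = ["$", "a", "c"]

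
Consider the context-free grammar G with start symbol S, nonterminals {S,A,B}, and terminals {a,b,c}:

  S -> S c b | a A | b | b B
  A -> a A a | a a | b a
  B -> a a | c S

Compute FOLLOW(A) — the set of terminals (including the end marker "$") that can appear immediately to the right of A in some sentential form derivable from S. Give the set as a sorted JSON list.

Compute FIRST by fixpoint:
iter 1:
  A via A→a A a: +{a}
  A via A→b a: +{b}
  B via B→a a: +{a}
  B via B→c S: +{c}
  S via S→a A: +{a}
  S via S→b: +{b}
  FIRST[S]={a,b}  FIRST[A]={a,b}  FIRST[B]={a,c}
iter 2: done
  FIRST[S]={a,b}  FIRST[A]={a,b}  FIRST[B]={a,c}

Compute FOLLOW by fixpoint:
initialize: $ ∈ FOLLOW(S)
[1]
  A→a A a: FOLLOW(A) ⊇ FIRST(a) = {a}; new: +{a}
  S→S c b: FOLLOW(S) ⊇ FIRST(c) = {c}; new: +{c}
  S→a A: FOLLOW(A) ⊇ FOLLOW(S) ⊇ {$,c}; new: +{$,c}
  S→b B: FOLLOW(B) ⊇ FOLLOW(S) ⊇ {$,c}; new: +{$,c}
  S: {$,c}  A: {$,a,c}  B: {$,c}
[2] (no change)
  S: {$,c}  A: {$,a,c}  B: {$,c}

FOLLOW(A) = ["$", "a", "c"]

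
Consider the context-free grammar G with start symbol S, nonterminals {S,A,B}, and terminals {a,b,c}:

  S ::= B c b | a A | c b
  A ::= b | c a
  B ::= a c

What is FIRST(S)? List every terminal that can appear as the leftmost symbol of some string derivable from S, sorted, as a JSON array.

FIRST iteration:
[1]
  A via A→b: +{b}
  A via A→c a: +{c}
  B via B→a c: +{a}
  S via S→B c b: +{a}
  S via S→c b: +{c}
  FIRST[S]={a,c}  FIRST[A]={b,c}  FIRST[B]={a}
[2] (stable)
  FIRST[S]={a,c}  FIRST[A]={b,c}  FIRST[B]={a}

FIRST(S) = ["a", "c"]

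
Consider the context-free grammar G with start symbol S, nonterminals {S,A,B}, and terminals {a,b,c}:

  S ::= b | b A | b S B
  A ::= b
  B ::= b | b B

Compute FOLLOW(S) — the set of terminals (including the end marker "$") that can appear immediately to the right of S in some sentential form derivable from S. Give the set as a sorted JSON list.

Compute FIRST by fixpoint:
iter 1:
  A via A→b: +{b}
  B via B→b: +{b}
  S via S→b: +{b}
  FIRST[S]={b}  FIRST[A]={b}  FIRST[B]={b}
iter 2: — fixpoint
  FIRST[S]={b}  FIRST[A]={b}  FIRST[B]={b}

FOLLOW sets:
seed FOLLOW(S) with $
round 1:
  S→b A: FOLLOW(A) ⊇ FOLLOW(S) ⊇ {$}; new: +{$}
  S→b S B: FOLLOW(S) ⊇ FIRST(B) = {b}; new: +{b}
  S→b S B: FOLLOW(B) ⊇ FOLLOW(S) ⊇ {$,b}; new: +{$,b}
  S: {$,b}  A: {$}  B: {$,b}
round 2:
  S→b A: FOLLOW(A) ⊇ FOLLOW(S) ⊇ {$,b}; new: +{b}
  S: {$,b}  A: {$,b}  B: {$,b}
round 3: — fixpoint
  S: {$,b}  A: {$,b}  B: {$,b}

FOLLOW(S) = ["$", "b"]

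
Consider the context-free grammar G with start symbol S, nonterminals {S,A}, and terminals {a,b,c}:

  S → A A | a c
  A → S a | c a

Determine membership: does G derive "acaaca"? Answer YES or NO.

CNF form of G:
  S -> A A | T0 T1
  A -> S T0 | T1 T0
  T0 -> a
  T1 -> c

CYK table (by increasing span):
  T[0,0] 'a' = {T0}  orig:{}
  T[1,1] 'c' = {T1}  orig:{}
  T[2,2] 'a' = {T0}  orig:{}
  T[3,3] 'a' = {T0}  orig:{}
  T[4,4] 'c' = {T1}  orig:{}
  T[5,5] 'a' = {T0}  orig:{}
  T[0,1] 'ac' = {S}
  T[1,2] 'ca' = {A}
  T[2,3] 'aa' = ∅
  T[3,4] 'ac' = {S}
  T[4,5] 'ca' = {A}
  T[0,2] 'aca' = {A}
  T[1,3] 'caa' = ∅
  T[2,4] 'aac' = ∅
  T[3,5] 'aca' = {A}
  T[0,3] 'acaa' = ∅
  T[1,4] 'caac' = ∅
  T[2,5] 'aaca' = ∅
  T[0,4] 'acaac' = ∅
  T[1,5] 'caaca' = {S}
  T[0,5] 'acaaca' = {S}

S ∈ T[0,5] ⇒ YES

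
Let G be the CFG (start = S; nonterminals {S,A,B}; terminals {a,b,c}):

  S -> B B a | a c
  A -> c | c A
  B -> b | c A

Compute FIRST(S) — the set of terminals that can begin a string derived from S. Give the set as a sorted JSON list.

Compute FIRST by fixpoint:
[1]
  A via A→c: +{c}
  B via B→b: +{b}
  B via B→c A: +{c}
  S via S→B B a: +{b,c}
  S via S→a c: +{a}
  FIRST(S)={a,b,c}  FIRST(A)={c}  FIRST(B)={b,c}
[2] — fixpoint
  FIRST(S)={a,b,c}  FIRST(A)={c}  FIRST(B)={b,c}

FIRST(S) = ["a", "b", "c"]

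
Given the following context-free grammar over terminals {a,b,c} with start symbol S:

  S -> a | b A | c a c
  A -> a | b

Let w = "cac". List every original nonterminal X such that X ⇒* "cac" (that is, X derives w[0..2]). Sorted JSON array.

CNF form of G:
  S -> T0 A | T1 X3 | a
  A -> a | b
  T0 -> b
  T1 -> c
  T2 -> a
  X3 -> T2 T1

CYK fill — only the sub-triangle for w[0..2]:
  [0..0]={T1}  "c"  orig:{}
  [1..1]={A,S,T2}  "a"  orig:{A,S}
  [2..2]={T1}  "c"  orig:{}
  [0..1]=∅  "ca"
  [1..2]={X3}  "ac"  orig:{}
  [0..2]={S}  "cac"

Original NTs in T[0,2] deriving "cac": ["S"]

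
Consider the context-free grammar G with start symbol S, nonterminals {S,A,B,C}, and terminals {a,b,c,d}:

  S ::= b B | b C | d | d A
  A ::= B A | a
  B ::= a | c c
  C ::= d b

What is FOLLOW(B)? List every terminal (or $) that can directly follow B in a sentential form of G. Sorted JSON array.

FIRST iteration:
[1]
  A via A→a: +{a}
  B via B→a: +{a}
  B via B→c c: +{c}
  C via C→d b: +{d}
  S via S→b B: +{b}
  S via S→d: +{d}
  S: {b,d}  A: {a}  B: {a,c}  C: {d}
[2]
  A via A→B A: +{c}
  S: {b,d}  A: {a,c}  B: {a,c}  C: {d}
[3] done
  S: {b,d}  A: {a,c}  B: {a,c}  C: {d}

FOLLOW sets:
FOLLOW(S) := {$}
[1]
  A→B A: FOLLOW(B) ⊇ FIRST(A) = {a,c}; new: +{a,c}
  S→b B: FOLLOW(B) ⊇ FOLLOW(S) ⊇ {$}; new: +{$}
  S→b C: FOLLOW(C) ⊇ FOLLOW(S) ⊇ {$}; new: +{$}
  S→d A: FOLLOW(A) ⊇ FOLLOW(S) ⊇ {$}; new: +{$}
  FOLLOW(S)={$}  FOLLOW(A)={$}  FOLLOW(B)={$,a,c}  FOLLOW(C)={$}
[2] done
  FOLLOW(S)={$}  FOLLOW(A)={$}  FOLLOW(B)={$,a,c}  FOLLOW(C)={$}

FOLLOW(B) = ["$", "a", "c"]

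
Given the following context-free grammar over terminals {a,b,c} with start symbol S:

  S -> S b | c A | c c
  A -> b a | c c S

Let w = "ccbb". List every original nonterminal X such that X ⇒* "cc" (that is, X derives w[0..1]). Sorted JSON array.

CNF form of G:
  S -> S T0 | T2 A | T2 T2
  A -> T0 T1 | T2 X3
  T0 -> b
  T1 -> a
  T2 -> c
  X3 -> T2 S

Fill CYK table bottom-up (cells [i..j] with 0 ≤ i ≤ j ≤ 1 only):
  cell(0,0) c: {T2}  orig:{}
  cell(1,1) c: {T2}  orig:{}
  cell(0,1) cc: {S}

Original NTs in T[0,1] deriving "cc": ["S"]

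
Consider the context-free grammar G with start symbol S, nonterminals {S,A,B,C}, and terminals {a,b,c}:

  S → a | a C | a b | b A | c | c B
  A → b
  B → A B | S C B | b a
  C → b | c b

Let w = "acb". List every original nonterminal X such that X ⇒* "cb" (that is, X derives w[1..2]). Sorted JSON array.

Convert to CNF:
  S -> T0 A | T1 C | T1 T0 | T2 B | a | c
  A -> b
  B -> A B | S X3 | T0 T1
  C -> T2 T0 | b
  T0 -> b
  T1 -> a
  T2 -> c
  X3 -> C B

Fill CYK table bottom-up — only the sub-triangle for w[1..2]:
  cell(1,1) c: {S,T2}  orig:{S}
  cell(2,2) b: {A,C,T0}  orig:{A,C}
  cell(1,2) cb: {C}

Original NTs in T[1,2] deriving "cb": ["C"]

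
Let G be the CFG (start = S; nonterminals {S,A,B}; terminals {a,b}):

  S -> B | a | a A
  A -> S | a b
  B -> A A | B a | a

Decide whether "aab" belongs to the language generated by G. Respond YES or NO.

Convert to CNF:
  S -> A A | B T0 | T0 A | a
  A -> A A | B T0 | T0 A | T0 T1 | a
  B -> A A | B T0 | a
  T0 -> a
  T1 -> b

Fill CYK table bottom-up:
  [0..0]={A,B,S,T0}  "a"  orig:{A,B,S}
  [1..1]={A,B,S,T0}  "a"  orig:{A,B,S}
  [2..2]={T1}  "b"  orig:{}
  [0..1]={A,B,S}  "aa"
  [1..2]={A}  "ab"
  [0..2]={A,B,S}  "aab"

S ∈ T[0,2] ⇒ YES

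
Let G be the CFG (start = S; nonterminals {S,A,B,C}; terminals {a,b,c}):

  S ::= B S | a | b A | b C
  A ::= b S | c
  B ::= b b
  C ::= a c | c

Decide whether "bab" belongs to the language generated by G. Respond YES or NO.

CNF form of G:
  S -> B S | T0 A | T0 C | a
  A -> T0 S | c
  B -> T0 T0
  C -> T1 T2 | c
  T0 -> b
  T1 -> a
  T2 -> c

Fill CYK table bottom-up:
  [0..0]={T0}  "b"  orig:{}
  [1..1]={S,T1}  "a"  orig:{S}
  [2..2]={T0}  "b"  orig:{}
  [0..1]={A}  "ba"
  [1..2]=∅  "ab"
  [0..2]=∅  "bab"

S ∉ T[0,2] ⇒ NO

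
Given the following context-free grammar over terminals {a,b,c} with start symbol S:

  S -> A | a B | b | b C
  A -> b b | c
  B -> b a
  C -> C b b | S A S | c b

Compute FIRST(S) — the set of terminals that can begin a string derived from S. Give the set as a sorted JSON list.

FIRST iteration:
[1]
  A via A→b b: +{b}
  A via A→c: +{c}
  B via B→b a: +{b}
  C via C→c b: +{c}
  S via S→A: +{b,c}
  S via S→a B: +{a}
  S: {a,b,c}  A: {b,c}  B: {b}  C: {c}
[2]
  C via C→S A S: +{a,b}
  S: {a,b,c}  A: {b,c}  B: {b}  C: {a,b,c}
[3] — fixpoint
  S: {a,b,c}  A: {b,c}  B: {b}  C: {a,b,c}

FIRST(S) = ["a", "b", "c"]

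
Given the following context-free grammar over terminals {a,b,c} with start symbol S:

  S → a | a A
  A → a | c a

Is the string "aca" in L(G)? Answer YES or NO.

CNF form of G:
  S -> T1 A | a
  A -> T0 T1 | a
  T0 -> c
  T1 -> a

CYK fill:
  T[0,0] 'a' = {A,S,T1}  orig:{A,S}
  T[1,1] 'c' = {T0}  orig:{}
  T[2,2] 'a' = {A,S,T1}  orig:{A,S}
  T[0,1] 'ac' = ∅
  T[1,2] 'ca' = {A}
  T[0,2] 'aca' = {S}

S ∈ T[0,2] ⇒ YES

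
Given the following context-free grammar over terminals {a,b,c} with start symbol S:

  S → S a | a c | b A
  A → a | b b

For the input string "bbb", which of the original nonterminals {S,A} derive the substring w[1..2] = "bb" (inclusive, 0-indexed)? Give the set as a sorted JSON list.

CNF form of G:
  S -> S T1 | T0 A | T1 T2
  A -> T0 T0 | a
  T0 -> b
  T1 -> a
  T2 -> c

Fill CYK table bottom-up — only the sub-triangle for w[1..2]:
  cell(1,1) b: {T0}  orig:{}
  cell(2,2) b: {T0}  orig:{}
  cell(1,2) bb: {A}

Original NTs in T[1,2] deriving "bb": ["A"]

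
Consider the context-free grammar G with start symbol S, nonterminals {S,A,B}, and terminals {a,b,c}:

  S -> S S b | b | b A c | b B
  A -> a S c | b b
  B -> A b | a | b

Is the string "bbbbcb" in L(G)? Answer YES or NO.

CNF form of G:
  S -> S X4 | T2 B | T2 X5 | b
  A -> T0 X3 | T2 T2
  B -> A T2 | a | b
  T0 -> a
  T1 -> c
  T2 -> b
  X3 -> S T1
  X4 -> S T2
  X5 -> A T1

CYK table (by increasing span):
  T[0,0] 'b' = {B,S,T2}  orig:{B,S}
  T[1,1] 'b' = {B,S,T2}  orig:{B,S}
  T[2,2] 'b' = {B,S,T2}  orig:{B,S}
  T[3,3] 'b' = {B,S,T2}  orig:{B,S}
  T[4,4] 'c' = {T1}  orig:{}
  T[5,5] 'b' = {B,S,T2}  orig:{B,S}
  T[0,1] 'bb' = {A,S,X4}  orig:{A,S}
  T[1,2] 'bb' = {A,S,X4}  orig:{A,S}
  T[2,3] 'bb' = {A,S,X4}  orig:{A,S}
  T[3,4] 'bc' = {X3}  orig:{}
  T[4,5] 'cb' = ∅
  T[0,2] 'bbb' = {B,S,X4}  orig:{B,S}
  T[1,3] 'bbb' = {B,S,X4}  orig:{B,S}
  T[2,4] 'bbc' = {X3,X5}  orig:{}
  T[3,5] 'bcb' = ∅
  T[0,3] 'bbbb' = {S,X4}  orig:{S}
  T[1,4] 'bbbc' = {S,X3}  orig:{S}
  T[2,5] 'bbcb' = ∅
  T[0,4] 'bbbbc' = {X3}  orig:{}
  T[1,5] 'bbbcb' = {X4}  orig:{}
  T[0,5] 'bbbbcb' = {S}

S ∈ T[0,5] ⇒ YES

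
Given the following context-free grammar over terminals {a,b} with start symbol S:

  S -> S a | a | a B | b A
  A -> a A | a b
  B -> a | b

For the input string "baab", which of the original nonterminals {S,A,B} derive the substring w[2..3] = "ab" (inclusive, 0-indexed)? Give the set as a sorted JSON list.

CNF form of G:
  S -> S T0 | T0 B | T1 A | a
  A -> T0 A | T0 T1
  B -> a | b
  T0 -> a
  T1 -> b

CYK fill (cells [i..j] with 2 ≤ i ≤ j ≤ 3 only):
  cell(2,2) a: {B,S,T0}  orig:{B,S}
  cell(3,3) b: {B,T1}  orig:{B}
  cell(2,3) ab: {A,S}

Original NTs in T[2,3] deriving "ab": ["A", "S"]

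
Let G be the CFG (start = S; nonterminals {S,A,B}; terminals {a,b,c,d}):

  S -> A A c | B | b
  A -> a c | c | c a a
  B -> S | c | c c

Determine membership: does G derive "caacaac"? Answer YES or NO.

Convert to CNF:
  S -> A X4 | T1 T1 | b | c
  A -> T0 T1 | T1 X2 | c
  B -> A X3 | T1 T1 | b | c
  T0 -> a
  T1 -> c
  X2 -> T0 T0
  X3 -> A T1
  X4 -> A T1

Fill CYK table bottom-up:
  [0..0]={A,B,S,T1}  "c"  orig:{A,B,S}
  [1..1]={T0}  "a"  orig:{}
  [2..2]={T0}  "a"  orig:{}
  [3..3]={A,B,S,T1}  "c"  orig:{A,B,S}
  [4..4]={T0}  "a"  orig:{}
  [5..5]={T0}  "a"  orig:{}
  [6..6]={A,B,S,T1}  "c"  orig:{A,B,S}
  [0..1]=∅  "ca"
  [1..2]={X2}  "aa"  orig:{}
  [2..3]={A}  "ac"
  [3..4]=∅  "ca"
  [4..5]={X2}  "aa"  orig:{}
  [5..6]={A}  "ac"
  [0..2]={A}  "caa"
  [1..3]=∅  "aac"
  [2..4]=∅  "aca"
  [3..5]={A}  "caa"
  [4..6]=∅  "aac"
  [0..3]={X3,X4}  "caac"  orig:{}
  [1..4]=∅  "aaca"
  [2..5]=∅  "acaa"
  [3..6]={X3,X4}  "caac"  orig:{}
  [0..4]=∅  "caaca"
  [1..5]=∅  "aacaa"
  [2..6]=∅  "acaac"
  [0..5]=∅  "caacaa"
  [1..6]=∅  "aacaac"
  [0..6]={B,S}  "caacaac"

S ∈ T[0,6] ⇒ YES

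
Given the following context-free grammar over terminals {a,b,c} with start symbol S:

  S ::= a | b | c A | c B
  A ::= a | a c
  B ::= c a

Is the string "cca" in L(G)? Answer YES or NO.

CNF form of G:
  S -> T1 A | T1 B | a | b
  A -> T0 T1 | a
  B -> T1 T0
  T0 -> a
  T1 -> c

CYK table (by increasing span):
  cell(0,0) c: {T1}  orig:{}
  cell(1,1) c: {T1}  orig:{}
  cell(2,2) a: {A,S,T0}  orig:{A,S}
  cell(0,1) cc: ∅
  cell(1,2) ca: {B,S}
  cell(0,2) cca: {S}

S ∈ T[0,2] ⇒ YES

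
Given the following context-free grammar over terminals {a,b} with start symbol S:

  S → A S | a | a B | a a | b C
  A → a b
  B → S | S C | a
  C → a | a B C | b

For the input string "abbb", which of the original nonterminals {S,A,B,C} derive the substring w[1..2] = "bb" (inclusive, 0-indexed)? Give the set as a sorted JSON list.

CNF form of G:
  S -> A S | T0 B | T0 T0 | T1 C | a
  A -> T0 T1
  B -> A S | S C | T0 B | T0 T0 | T1 C | a
  C -> T0 X2 | a | b
  T0 -> a
  T1 -> b
  X2 -> B C

CYK fill (cells [i..j] with 1 ≤ i ≤ j ≤ 2 only):
  T[1,1] 'b' = {C,T1}  orig:{C}
  T[2,2] 'b' = {C,T1}  orig:{C}
  T[1,2] 'bb' = {B,S}

Original NTs in T[1,2] deriving "bb": ["B", "S"]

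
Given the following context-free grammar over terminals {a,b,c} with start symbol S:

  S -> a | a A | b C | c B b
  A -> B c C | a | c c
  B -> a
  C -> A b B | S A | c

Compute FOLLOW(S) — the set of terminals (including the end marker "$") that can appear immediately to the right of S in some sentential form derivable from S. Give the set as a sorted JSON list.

Compute FIRST by fixpoint:
pass 1:
  A via A→a: +{a}
  A via A→c c: +{c}
  B via B→a: +{a}
  C via C→A b B: +{a,c}
  S via S→a: +{a}
  S via S→b C: +{b}
  S via S→c B b: +{c}
  FIRST[S]={a,b,c}  FIRST[A]={a,c}  FIRST[B]={a}  FIRST[C]={a,c}
pass 2:
  C via C→S A: +{b}
  FIRST[S]={a,b,c}  FIRST[A]={a,c}  FIRST[B]={a}  FIRST[C]={a,b,c}
pass 3: done
  FIRST[S]={a,b,c}  FIRST[A]={a,c}  FIRST[B]={a}  FIRST[C]={a,b,c}

FOLLOW sets:
initialize: $ ∈ FOLLOW(S)
pass 1:
  A→B c C: FOLLOW(B) ⊇ FIRST(c) = {c}; new: +{c}
  C→A b B: FOLLOW(A) ⊇ FIRST(b) = {b}; new: +{b}
  C→S A: FOLLOW(S) ⊇ FIRST(A) = {a,c}; new: +{a,c}
  S→a A: FOLLOW(A) ⊇ FOLLOW(S) ⊇ {$,a,c}; new: +{$,a,c}
  S→b C: FOLLOW(C) ⊇ FOLLOW(S) ⊇ {$,a,c}; new: +{$,a,c}
  S→c B b: FOLLOW(B) ⊇ FIRST(b) = {b}; new: +{b}
  S: {$,a,c}  A: {$,a,b,c}  B: {b,c}  C: {$,a,c}
pass 2:
  A→B c C: FOLLOW(C) ⊇ FOLLOW(A) ⊇ {$,a,b,c}; new: +{b}
  C→A b B: FOLLOW(B) ⊇ FOLLOW(C) ⊇ {$,a,b,c}; new: +{$,a}
  S: {$,a,c}  A: {$,a,b,c}  B: {$,a,b,c}  C: {$,a,b,c}
pass 3: (stable)
  S: {$,a,c}  A: {$,a,b,c}  B: {$,a,b,c}  C: {$,a,b,c}

FOLLOW(S) = ["$", "a", "c"]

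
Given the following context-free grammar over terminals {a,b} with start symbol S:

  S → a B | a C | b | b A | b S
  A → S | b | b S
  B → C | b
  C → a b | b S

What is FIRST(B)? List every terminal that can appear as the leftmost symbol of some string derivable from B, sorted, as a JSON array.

Compute FIRST by fixpoint:
pass 1:
  A via A→b: +{b}
  B via B→b: +{b}
  C via C→a b: +{a}
  C via C→b S: +{b}
  S via S→a B: +{a}
  S via S→b: +{b}
  S: {a,b}  A: {b}  B: {b}  C: {a,b}
pass 2:
  A via A→S: +{a}
  B via B→C: +{a}
  S: {a,b}  A: {a,b}  B: {a,b}  C: {a,b}
pass 3: — fixpoint
  S: {a,b}  A: {a,b}  B: {a,b}  C: {a,b}

FIRST(B) = ["a", "b"]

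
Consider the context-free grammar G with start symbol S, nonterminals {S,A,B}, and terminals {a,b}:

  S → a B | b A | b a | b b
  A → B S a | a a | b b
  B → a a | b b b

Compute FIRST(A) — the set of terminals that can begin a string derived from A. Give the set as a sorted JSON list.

FIRST iteration:
[1]
  A via A→a a: +{a}
  A via A→b b: +{b}
  B via B→a a: +{a}
  B via B→b b b: +{b}
  S via S→a B: +{a}
  S via S→b A: +{b}
  FIRST[S]={a,b}  FIRST[A]={a,b}  FIRST[B]={a,b}
[2] (stable)
  FIRST[S]={a,b}  FIRST[A]={a,b}  FIRST[B]={a,b}

FIRST(A) = ["a", "b"]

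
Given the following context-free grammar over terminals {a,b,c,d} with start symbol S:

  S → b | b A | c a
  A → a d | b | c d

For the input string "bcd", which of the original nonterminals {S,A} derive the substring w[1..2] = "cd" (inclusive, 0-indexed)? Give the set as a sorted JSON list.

Convert to CNF:
  S -> T2 T0 | T3 A | b
  A -> T0 T1 | T2 T1 | b
  T0 -> a
  T1 -> d
  T2 -> c
  T3 -> b

CYK fill, restricted to cells inside w[1..2]:
  [1..1]={T2}  "c"  orig:{}
  [2..2]={T1}  "d"  orig:{}
  [1..2]={A}  "cd"

Original NTs in T[1,2] deriving "cd": ["A"]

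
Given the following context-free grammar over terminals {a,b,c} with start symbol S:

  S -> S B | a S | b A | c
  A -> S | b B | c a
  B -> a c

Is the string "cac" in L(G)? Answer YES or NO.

Convert to CNF:
  S -> S B | T0 S | T1 A | c
  A -> S B | T0 S | T1 A | T1 B | T2 T0 | c
  B -> T0 T2
  T0 -> a
  T1 -> b
  T2 -> c

Fill CYK table bottom-up:
  cell(0,0) c: {A,S,T2}  orig:{A,S}
  cell(1,1) a: {T0}  orig:{}
  cell(2,2) c: {A,S,T2}  orig:{A,S}
  cell(0,1) ca: {A}
  cell(1,2) ac: {A,B,S}
  cell(0,2) cac: {A,S}

S ∈ T[0,2] ⇒ YES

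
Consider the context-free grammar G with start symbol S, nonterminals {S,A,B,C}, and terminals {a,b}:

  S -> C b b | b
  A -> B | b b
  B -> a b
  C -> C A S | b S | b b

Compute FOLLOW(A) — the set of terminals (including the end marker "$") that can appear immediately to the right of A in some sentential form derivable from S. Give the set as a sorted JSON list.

FIRST iteration:
round 1:
  A via A→b b: +{b}
  B via B→a b: +{a}
  C via C→b S: +{b}
  S via S→C b b: +{b}
  FIRST(S)={b}  FIRST(A)={b}  FIRST(B)={a}  FIRST(C)={b}
round 2:
  A via A→B: +{a}
  FIRST(S)={b}  FIRST(A)={a,b}  FIRST(B)={a}  FIRST(C)={b}
round 3: (no change)
  FIRST(S)={b}  FIRST(A)={a,b}  FIRST(B)={a}  FIRST(C)={b}

FOLLOW iteration:
seed FOLLOW(S) with $
pass 1:
  C→C A S: FOLLOW(C) ⊇ FIRST(A) = {a,b}; new: +{a,b}
  C→C A S: FOLLOW(A) ⊇ FIRST(S) = {b}; new: +{b}
  C→C A S: FOLLOW(S) ⊇ FOLLOW(C) ⊇ {a,b}; new: +{a,b}
  S: {$,a,b}  A: {b}  B: {}  C: {a,b}
pass 2:
  A→B: FOLLOW(B) ⊇ FOLLOW(A) ⊇ {b}; new: +{b}
  S: {$,a,b}  A: {b}  B: {b}  C: {a,b}
pass 3: done
  S: {$,a,b}  A: {b}  B: {b}  C: {a,b}

FOLLOW(A) = ["b"]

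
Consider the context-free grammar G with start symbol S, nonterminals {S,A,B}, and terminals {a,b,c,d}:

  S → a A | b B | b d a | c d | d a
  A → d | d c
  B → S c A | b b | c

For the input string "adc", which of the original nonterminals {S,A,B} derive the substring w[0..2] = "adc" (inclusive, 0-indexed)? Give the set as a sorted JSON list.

Convert to CNF:
  S -> T0 T3 | T1 T0 | T2 B | T2 X5 | T3 A
  A -> T0 T1 | d
  B -> S X4 | T2 T2 | c
  T0 -> d
  T1 -> c
  T2 -> b
  T3 -> a
  X4 -> T1 A
  X5 -> T0 T3

CYK fill, restricted to cells inside w[0..2]:
  T[0,0] 'a' = {T3}  orig:{}
  T[1,1] 'd' = {A,T0}  orig:{A}
  T[2,2] 'c' = {B,T1}  orig:{B}
  T[0,1] 'ad' = {S}
  T[1,2] 'dc' = {A}
  T[0,2] 'adc' = {S}

Original NTs in T[0,2] deriving "adc": ["S"]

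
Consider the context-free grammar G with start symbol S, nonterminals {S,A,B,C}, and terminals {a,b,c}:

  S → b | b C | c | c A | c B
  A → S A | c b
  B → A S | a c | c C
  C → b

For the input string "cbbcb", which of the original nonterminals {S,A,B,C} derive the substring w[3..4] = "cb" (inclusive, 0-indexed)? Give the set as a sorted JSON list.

CNF form of G:
  S -> T0 A | T0 B | T1 C | b | c
  A -> S A | T0 T1
  B -> A S | T0 C | T2 T0
  C -> b
  T0 -> c
  T1 -> b
  T2 -> a

CYK table (by increasing span) (cells [i..j] with 3 ≤ i ≤ j ≤ 4 only):
  [3..3]={S,T0}  "c"  orig:{S}
  [4..4]={C,S,T1}  "b"  orig:{C,S}
  [3..4]={A,B}  "cb"

Original NTs in T[3,4] deriving "cb": ["A", "B"]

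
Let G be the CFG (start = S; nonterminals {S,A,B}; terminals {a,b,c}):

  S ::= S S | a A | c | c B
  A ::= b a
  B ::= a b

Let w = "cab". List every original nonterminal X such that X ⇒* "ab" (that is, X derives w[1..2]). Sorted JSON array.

CNF form of G:
  S -> S S | T1 A | T2 B | c
  A -> T0 T1
  B -> T1 T0
  T0 -> b
  T1 -> a
  T2 -> c

Fill CYK table bottom-up, restricted to cells inside w[1..2]:
  cell(1,1) a: {T1}  orig:{}
  cell(2,2) b: {T0}  orig:{}
  cell(1,2) ab: {B}

Original NTs in T[1,2] deriving "ab": ["B"]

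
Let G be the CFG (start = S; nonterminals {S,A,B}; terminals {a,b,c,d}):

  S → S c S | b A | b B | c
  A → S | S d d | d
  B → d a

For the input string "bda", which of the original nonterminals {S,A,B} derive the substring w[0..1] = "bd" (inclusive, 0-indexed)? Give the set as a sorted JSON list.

Convert to CNF:
  S -> S X6 | T2 A | T2 B | c
  A -> S X4 | S X5 | T2 A | T2 B | c | d
  B -> T1 T3
  T0 -> c
  T1 -> d
  T2 -> b
  T3 -> a
  X4 -> T0 S
  X5 -> T1 T1
  X6 -> T0 S

CYK table (by increasing span) (cells [i..j] with 0 ≤ i ≤ j ≤ 1 only):
  [0..0]={T2}  "b"  orig:{}
  [1..1]={A,T1}  "d"  orig:{A}
  [0..1]={A,S}  "bd"

Original NTs in T[0,1] deriving "bd": ["A", "S"]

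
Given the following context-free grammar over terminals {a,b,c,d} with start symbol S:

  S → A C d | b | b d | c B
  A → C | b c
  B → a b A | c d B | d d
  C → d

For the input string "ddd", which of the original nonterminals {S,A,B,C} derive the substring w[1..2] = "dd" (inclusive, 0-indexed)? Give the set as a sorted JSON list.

Convert to CNF:
  S -> A X6 | T0 T3 | T1 B | b
  A -> T0 T1 | d
  B -> T1 X5 | T2 X4 | T3 T3
  C -> d
  T0 -> b
  T1 -> c
  T2 -> a
  T3 -> d
  X4 -> T0 A
  X5 -> T3 B
  X6 -> C T3

CYK fill, restricted to cells inside w[1..2]:
  cell(1,1) d: {A,C,T3}  orig:{A,C}
  cell(2,2) d: {A,C,T3}  orig:{A,C}
  cell(1,2) dd: {B,X6}  orig:{B}

Original NTs in T[1,2] deriving "dd": ["B"]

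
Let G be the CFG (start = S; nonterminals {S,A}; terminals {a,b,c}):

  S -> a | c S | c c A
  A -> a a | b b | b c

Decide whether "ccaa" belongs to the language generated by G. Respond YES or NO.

CNF form of G:
  S -> T2 S | T2 X3 | a
  A -> T0 T0 | T1 T1 | T1 T2
  T0 -> a
  T1 -> b
  T2 -> c
  X3 -> T2 A

CYK fill:
  T[0,0] 'c' = {T2}  orig:{}
  T[1,1] 'c' = {T2}  orig:{}
  T[2,2] 'a' = {S,T0}  orig:{S}
  T[3,3] 'a' = {S,T0}  orig:{S}
  T[0,1] 'cc' = ∅
  T[1,2] 'ca' = {S}
  T[2,3] 'aa' = {A}
  T[0,2] 'cca' = {S}
  T[1,3] 'caa' = {X3}  orig:{}
  T[0,3] 'ccaa' = {S}

S ∈ T[0,3] ⇒ YES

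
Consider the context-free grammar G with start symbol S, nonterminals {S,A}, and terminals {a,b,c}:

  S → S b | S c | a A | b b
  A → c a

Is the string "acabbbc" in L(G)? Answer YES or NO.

Convert to CNF:
  S -> S T0 | S T2 | T1 A | T2 T2
  A -> T0 T1
  T0 -> c
  T1 -> a
  T2 -> b

CYK fill:
  [0..0]={T1}  "a"  orig:{}
  [1..1]={T0}  "c"  orig:{}
  [2..2]={T1}  "a"  orig:{}
  [3..3]={T2}  "b"  orig:{}
  [4..4]={T2}  "b"  orig:{}
  [5..5]={T2}  "b"  orig:{}
  [6..6]={T0}  "c"  orig:{}
  [0..1]=∅  "ac"
  [1..2]={A}  "ca"
  [2..3]=∅  "ab"
  [3..4]={S}  "bb"
  [4..5]={S}  "bb"
  [5..6]=∅  "bc"
  [0..2]={S}  "aca"
  [1..3]=∅  "cab"
  [2..4]=∅  "abb"
  [3..5]={S}  "bbb"
  [4..6]={S}  "bbc"
  [0..3]={S}  "acab"
  [1..4]=∅  "cabb"
  [2..5]=∅  "abbb"
  [3..6]={S}  "bbbc"
  [0..4]={S}  "acabb"
  [1..5]=∅  "cabbb"
  [2..6]=∅  "abbbc"
  [0..5]={S}  "acabbb"
  [1..6]=∅  "cabbbc"
  [0..6]={S}  "acabbbc"

S ∈ T[0,6] ⇒ YES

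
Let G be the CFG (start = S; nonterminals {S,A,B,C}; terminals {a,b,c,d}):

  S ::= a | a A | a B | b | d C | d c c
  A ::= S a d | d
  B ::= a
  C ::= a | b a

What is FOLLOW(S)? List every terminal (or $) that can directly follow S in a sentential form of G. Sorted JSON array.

Compute FIRST by fixpoint:
[1]
  A via A→d: +{d}
  B via B→a: +{a}
  C via C→a: +{a}
  C via C→b a: +{b}
  S via S→a: +{a}
  S via S→b: +{b}
  S via S→d C: +{d}
  FIRST[S]={a,b,d}  FIRST[A]={d}  FIRST[B]={a}  FIRST[C]={a,b}
[2]
  A via A→S a d: +{a,b}
  FIRST[S]={a,b,d}  FIRST[A]={a,b,d}  FIRST[B]={a}  FIRST[C]={a,b}
[3] — fixpoint
  FIRST[S]={a,b,d}  FIRST[A]={a,b,d}  FIRST[B]={a}  FIRST[C]={a,b}

FOLLOW sets:
FOLLOW(S) := {$}
[1]
  A→S a d: FOLLOW(S) ⊇ FIRST(a) = {a}; new: +{a}
  S→a A: FOLLOW(A) ⊇ FOLLOW(S) ⊇ {$,a}; new: +{$,a}
  S→a B: FOLLOW(B) ⊇ FOLLOW(S) ⊇ {$,a}; new: +{$,a}
  S→d C: FOLLOW(C) ⊇ FOLLOW(S) ⊇ {$,a}; new: +{$,a}
  FOLLOW(S)={$,a}  FOLLOW(A)={$,a}  FOLLOW(B)={$,a}  FOLLOW(C)={$,a}
[2] (stable)
  FOLLOW(S)={$,a}  FOLLOW(A)={$,a}  FOLLOW(B)={$,a}  FOLLOW(C)={$,a}

FOLLOW(S) = ["$", "a"]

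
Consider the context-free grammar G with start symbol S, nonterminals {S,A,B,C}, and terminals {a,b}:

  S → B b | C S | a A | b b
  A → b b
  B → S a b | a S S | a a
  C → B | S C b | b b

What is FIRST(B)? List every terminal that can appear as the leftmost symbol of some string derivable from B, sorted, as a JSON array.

FIRST sets, iterate to fixpoint:
iter 1:
  A via A→b b: +{b}
  B via B→a S S: +{a}
  C via C→B: +{a}
  C via C→b b: +{b}
  S via S→B b: +{a}
  S via S→C S: +{b}
  FIRST[S]={a,b}  FIRST[A]={b}  FIRST[B]={a}  FIRST[C]={a,b}
iter 2:
  B via B→S a b: +{b}
  FIRST[S]={a,b}  FIRST[A]={b}  FIRST[B]={a,b}  FIRST[C]={a,b}
iter 3: done
  FIRST[S]={a,b}  FIRST[A]={b}  FIRST[B]={a,b}  FIRST[C]={a,b}

FIRST(B) = ["a", "b"]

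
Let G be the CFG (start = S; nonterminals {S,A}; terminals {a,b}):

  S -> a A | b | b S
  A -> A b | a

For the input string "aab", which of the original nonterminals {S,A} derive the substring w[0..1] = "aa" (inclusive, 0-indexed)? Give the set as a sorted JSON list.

Convert to CNF:
  S -> T0 S | T1 A | b
  A -> A T0 | a
  T0 -> b
  T1 -> a

CYK fill — only the sub-triangle for w[0..1]:
  [0..0]={A,T1}  "a"  orig:{A}
  [1..1]={A,T1}  "a"  orig:{A}
  [0..1]={S}  "aa"

Original NTs in T[0,1] deriving "aa": ["S"]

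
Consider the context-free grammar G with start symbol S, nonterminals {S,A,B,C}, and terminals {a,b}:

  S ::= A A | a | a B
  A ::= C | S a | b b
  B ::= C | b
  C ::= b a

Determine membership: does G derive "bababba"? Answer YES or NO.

CNF form of G:
  S -> A A | T0 B | a
  A -> S T0 | T1 T0 | T1 T1
  B -> T1 T0 | b
  C -> T1 T0
  T0 -> a
  T1 -> b

Fill CYK table bottom-up:
  cell(0,0) b: {B,T1}  orig:{B}
  cell(1,1) a: {S,T0}  orig:{S}
  cell(2,2) b: {B,T1}  orig:{B}
  cell(3,3) a: {S,T0}  orig:{S}
  cell(4,4) b: {B,T1}  orig:{B}
  cell(5,5) b: {B,T1}  orig:{B}
  cell(6,6) a: {S,T0}  orig:{S}
  cell(0,1) ba: {A,B,C}
  cell(1,2) ab: {S}
  cell(2,3) ba: {A,B,C}
  cell(3,4) ab: {S}
  cell(4,5) bb: {A}
  cell(5,6) ba: {A,B,C}
  cell(0,2) bab: ∅
  cell(1,3) aba: {A,S}
  cell(2,4) bab: ∅
  cell(3,5) abb: ∅
  cell(4,6) bba: ∅
  cell(0,3) baba: {S}
  cell(1,4) abab: ∅
  cell(2,5) babb: {S}
  cell(3,6) abba: ∅
  cell(0,4) babab: ∅
  cell(1,5) ababb: {S}
  cell(2,6) babba: {A}
  cell(0,5) bababb: ∅
  cell(1,6) ababba: {A}
  cell(0,6) bababba: {S}

S ∈ T[0,6] ⇒ YES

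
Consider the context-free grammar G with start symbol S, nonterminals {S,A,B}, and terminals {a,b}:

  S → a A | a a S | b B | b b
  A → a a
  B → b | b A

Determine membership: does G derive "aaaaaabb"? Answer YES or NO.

Convert to CNF:
  S -> T0 A | T0 X2 | T1 B | T1 T1
  A -> T0 T0
  B -> T1 A | b
  T0 -> a
  T1 -> b
  X2 -> T0 S

Fill CYK table bottom-up:
  cell(0,0) a: {T0}  orig:{}
  cell(1,1) a: {T0}  orig:{}
  cell(2,2) a: {T0}  orig:{}
  cell(3,3) a: {T0}  orig:{}
  cell(4,4) a: {T0}  orig:{}
  cell(5,5) a: {T0}  orig:{}
  cell(6,6) b: {B,T1}  orig:{B}
  cell(7,7) b: {B,T1}  orig:{B}
  cell(0,1) aa: {A}
  cell(1,2) aa: {A}
  cell(2,3) aa: {A}
  cell(3,4) aa: {A}
  cell(4,5) aa: {A}
  cell(5,6) ab: ∅
  cell(6,7) bb: {S}
  cell(0,2) aaa: {S}
  cell(1,3) aaa: {S}
  cell(2,4) aaa: {S}
  cell(3,5) aaa: {S}
  cell(4,6) aab: ∅
  cell(5,7) abb: {X2}  orig:{}
  cell(0,3) aaaa: {X2}  orig:{}
  cell(1,4) aaaa: {X2}  orig:{}
  cell(2,5) aaaa: {X2}  orig:{}
  cell(3,6) aaab: ∅
  cell(4,7) aabb: {S}
  cell(0,4) aaaaa: {S}
  cell(1,5) aaaaa: {S}
  cell(2,6) aaaab: ∅
  cell(3,7) aaabb: {X2}  orig:{}
  cell(0,5) aaaaaa: {X2}  orig:{}
  cell(1,6) aaaaab: ∅
  cell(2,7) aaaabb: {S}
  cell(0,6) aaaaaab: ∅
  cell(1,7) aaaaabb: {X2}  orig:{}
  cell(0,7) aaaaaabb: {S}

S ∈ T[0,7] ⇒ YES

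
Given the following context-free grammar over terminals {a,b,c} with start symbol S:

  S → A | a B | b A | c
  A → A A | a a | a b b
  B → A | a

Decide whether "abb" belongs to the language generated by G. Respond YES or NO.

CNF form of G:
  S -> A A | T0 B | T0 T0 | T0 X4 | T1 A | c
  A -> A A | T0 T0 | T0 X2
  B -> A A | T0 T0 | T0 X3 | a
  T0 -> a
  T1 -> b
  X2 -> T1 T1
  X3 -> T1 T1
  X4 -> T1 T1

CYK table (by increasing span):
  [0..0]={B,T0}  "a"  orig:{B}
  [1..1]={T1}  "b"  orig:{}
  [2..2]={T1}  "b"  orig:{}
  [0..1]=∅  "ab"
  [1..2]={X2,X3,X4}  "bb"  orig:{}
  [0..2]={A,B,S}  "abb"

S ∈ T[0,2] ⇒ YES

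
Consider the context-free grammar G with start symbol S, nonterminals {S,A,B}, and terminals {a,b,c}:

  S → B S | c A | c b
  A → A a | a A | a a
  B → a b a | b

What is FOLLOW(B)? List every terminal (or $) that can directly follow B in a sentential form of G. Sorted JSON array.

FIRST iteration:
pass 1:
  A via A→a A: +{a}
  B via B→a b a: +{a}
  B via B→b: +{b}
  S via S→B S: +{a,b}
  S via S→c A: +{c}
  FIRST(S)={a,b,c}  FIRST(A)={a}  FIRST(B)={a,b}
pass 2: done
  FIRST(S)={a,b,c}  FIRST(A)={a}  FIRST(B)={a,b}

FOLLOW sets:
FOLLOW(S) := {$}
[1]
  A→A a: FOLLOW(A) ⊇ FIRST(a) = {a}; new: +{a}
  S→B S: FOLLOW(B) ⊇ FIRST(S) = {a,b,c}; new: +{a,b,c}
  S→c A: FOLLOW(A) ⊇ FOLLOW(S) ⊇ {$}; new: +{$}
  FOLLOW[S]={$}  FOLLOW[A]={$,a}  FOLLOW[B]={a,b,c}
[2] — fixpoint
  FOLLOW[S]={$}  FOLLOW[A]={$,a}  FOLLOW[B]={a,b,c}

FOLLOW(B) = ["a", "b", "c"]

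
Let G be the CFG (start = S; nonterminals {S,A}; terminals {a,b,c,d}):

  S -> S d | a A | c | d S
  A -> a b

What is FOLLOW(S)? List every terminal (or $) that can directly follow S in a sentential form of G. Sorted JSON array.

FIRST sets, iterate to fixpoint:
iter 1:
  A via A→a b: +{a}
  S via S→a A: +{a}
  S via S→c: +{c}
  S via S→d S: +{d}
  FIRST[S]={a,c,d}  FIRST[A]={a}
iter 2: (no change)
  FIRST[S]={a,c,d}  FIRST[A]={a}

FOLLOW iteration:
seed FOLLOW(S) with $
pass 1:
  S→S d: FOLLOW(S) ⊇ FIRST(d) = {d}; new: +{d}
  S→a A: FOLLOW(A) ⊇ FOLLOW(S) ⊇ {$,d}; new: +{$,d}
  FOLLOW[S]={$,d}  FOLLOW[A]={$,d}
pass 2: — fixpoint
  FOLLOW[S]={$,d}  FOLLOW[A]={$,d}

FOLLOW(S) = ["$", "d"]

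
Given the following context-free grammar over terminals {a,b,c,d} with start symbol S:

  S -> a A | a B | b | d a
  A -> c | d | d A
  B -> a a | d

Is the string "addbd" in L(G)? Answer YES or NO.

Convert to CNF:
  S -> T0 T1 | T1 A | T1 B | b
  A -> T0 A | c | d
  B -> T1 T1 | d
  T0 -> d
  T1 -> a

CYK table (by increasing span):
  [0..0]={T1}  "a"  orig:{}
  [1..1]={A,B,T0}  "d"  orig:{A,B}
  [2..2]={A,B,T0}  "d"  orig:{A,B}
  [3..3]={S}  "b"
  [4..4]={A,B,T0}  "d"  orig:{A,B}
  [0..1]={S}  "ad"
  [1..2]={A}  "dd"
  [2..3]=∅  "db"
  [3..4]=∅  "bd"
  [0..2]={S}  "add"
  [1..3]=∅  "ddb"
  [2..4]=∅  "dbd"
  [0..3]=∅  "addb"
  [1..4]=∅  "ddbd"
  [0..4]=∅  "addbd"

S ∉ T[0,4] ⇒ NO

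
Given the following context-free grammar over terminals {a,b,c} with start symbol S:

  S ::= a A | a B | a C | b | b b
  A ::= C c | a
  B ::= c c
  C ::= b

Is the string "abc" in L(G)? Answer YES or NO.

CNF form of G:
  S -> T1 A | T1 B | T1 C | T2 T2 | b
  A -> C T0 | a
  B -> T0 T0
  C -> b
  T0 -> c
  T1 -> a
  T2 -> b

CYK table (by increasing span):
  cell(0,0) a: {A,T1}  orig:{A}
  cell(1,1) b: {C,S,T2}  orig:{C,S}
  cell(2,2) c: {T0}  orig:{}
  cell(0,1) ab: {S}
  cell(1,2) bc: {A}
  cell(0,2) abc: {S}

S ∈ T[0,2] ⇒ YES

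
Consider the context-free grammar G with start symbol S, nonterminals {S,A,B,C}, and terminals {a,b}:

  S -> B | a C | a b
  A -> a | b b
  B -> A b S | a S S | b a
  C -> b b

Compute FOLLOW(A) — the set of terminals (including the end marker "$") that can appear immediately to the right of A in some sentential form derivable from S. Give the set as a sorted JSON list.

FIRST iteration:
round 1:
  A via A→a: +{a}
  A via A→b b: +{b}
  B via B→A b S: +{a,b}
  C via C→b b: +{b}
  S via S→B: +{a,b}
  FIRST(S)={a,b}  FIRST(A)={a,b}  FIRST(B)={a,b}  FIRST(C)={b}
round 2: — fixpoint
  FIRST(S)={a,b}  FIRST(A)={a,b}  FIRST(B)={a,b}  FIRST(C)={b}

Compute FOLLOW by fixpoint:
initialize: $ ∈ FOLLOW(S)
pass 1:
  B→A b S: FOLLOW(A) ⊇ FIRST(b) = {b}; new: +{b}
  B→a S S: FOLLOW(S) ⊇ FIRST(S) = {a,b}; new: +{a,b}
  S→B: FOLLOW(B) ⊇ FOLLOW(S) ⊇ {$,a,b}; new: +{$,a,b}
  S→a C: FOLLOW(C) ⊇ FOLLOW(S) ⊇ {$,a,b}; new: +{$,a,b}
  FOLLOW[S]={$,a,b}  FOLLOW[A]={b}  FOLLOW[B]={$,a,b}  FOLLOW[C]={$,a,b}
pass 2: — fixpoint
  FOLLOW[S]={$,a,b}  FOLLOW[A]={b}  FOLLOW[B]={$,a,b}  FOLLOW[C]={$,a,b}

FOLLOW(A) = ["b"]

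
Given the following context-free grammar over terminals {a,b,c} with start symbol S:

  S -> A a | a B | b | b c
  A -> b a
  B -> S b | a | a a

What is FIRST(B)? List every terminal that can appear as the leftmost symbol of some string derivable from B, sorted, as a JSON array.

FIRST iteration:
pass 1:
  A via A→b a: +{b}
  B via B→a: +{a}
  S via S→A a: +{b}
  S via S→a B: +{a}
  S: {a,b}  A: {b}  B: {a}
pass 2:
  B via B→S b: +{b}
  S: {a,b}  A: {b}  B: {a,b}
pass 3: done
  S: {a,b}  A: {b}  B: {a,b}

FIRST(B) = ["a", "b"]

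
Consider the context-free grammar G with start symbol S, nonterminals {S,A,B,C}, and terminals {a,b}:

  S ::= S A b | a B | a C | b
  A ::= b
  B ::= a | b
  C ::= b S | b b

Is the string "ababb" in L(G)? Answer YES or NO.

Convert to CNF:
  S -> S X2 | T1 B | T1 C | b
  A -> b
  B -> a | b
  C -> T0 S | T0 T0
  T0 -> b
  T1 -> a
  X2 -> A T0

CYK table (by increasing span):
  [0..0]={B,T1}  "a"  orig:{B}
  [1..1]={A,B,S,T0}  "b"  orig:{A,B,S}
  [2..2]={B,T1}  "a"  orig:{B}
  [3..3]={A,B,S,T0}  "b"  orig:{A,B,S}
  [4..4]={A,B,S,T0}  "b"  orig:{A,B,S}
  [0..1]={S}  "ab"
  [1..2]=∅  "ba"
  [2..3]={S}  "ab"
  [3..4]={C,X2}  "bb"  orig:{C}
  [0..2]=∅  "aba"
  [1..3]={C}  "bab"
  [2..4]={S}  "abb"
  [0..3]={S}  "abab"
  [1..4]={C}  "babb"
  [0..4]={S}  "ababb"

S ∈ T[0,4] ⇒ YES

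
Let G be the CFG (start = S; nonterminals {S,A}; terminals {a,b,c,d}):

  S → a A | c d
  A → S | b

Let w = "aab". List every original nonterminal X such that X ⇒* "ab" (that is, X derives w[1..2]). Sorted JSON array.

Convert to CNF:
  S -> T0 A | T1 T2
  A -> T0 A | T1 T2 | b
  T0 -> a
  T1 -> c
  T2 -> d

Fill CYK table bottom-up, restricted to cells inside w[1..2]:
  T[1,1] 'a' = {T0}  orig:{}
  T[2,2] 'b' = {A}
  T[1,2] 'ab' = {A,S}

Original NTs in T[1,2] deriving "ab": ["A", "S"]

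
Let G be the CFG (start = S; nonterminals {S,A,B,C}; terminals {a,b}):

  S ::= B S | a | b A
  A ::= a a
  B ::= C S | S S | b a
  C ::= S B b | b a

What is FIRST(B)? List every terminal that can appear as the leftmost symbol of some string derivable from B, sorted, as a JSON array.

Compute FIRST by fixpoint:
pass 1:
  A via A→a a: +{a}
  B via B→b a: +{b}
  C via C→b a: +{b}
  S via S→B S: +{b}
  S via S→a: +{a}
  FIRST(S)={a,b}  FIRST(A)={a}  FIRST(B)={b}  FIRST(C)={b}
pass 2:
  B via B→S S: +{a}
  C via C→S B b: +{a}
  FIRST(S)={a,b}  FIRST(A)={a}  FIRST(B)={a,b}  FIRST(C)={a,b}
pass 3: — fixpoint
  FIRST(S)={a,b}  FIRST(A)={a}  FIRST(B)={a,b}  FIRST(C)={a,b}

FIRST(B) = ["a", "b"]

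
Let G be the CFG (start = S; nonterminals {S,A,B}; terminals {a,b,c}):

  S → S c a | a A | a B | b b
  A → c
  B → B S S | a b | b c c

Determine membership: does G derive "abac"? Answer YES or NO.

Convert to CNF:
  S -> S X5 | T0 A | T0 B | T1 T1
  A -> c
  B -> B X3 | T0 T1 | T1 X4
  T0 -> a
  T1 -> b
  T2 -> c
  X3 -> S S
  X4 -> T2 T2
  X5 -> T2 T0

Fill CYK table bottom-up:
  [0..0]={T0}  "a"  orig:{}
  [1..1]={T1}  "b"  orig:{}
  [2..2]={T0}  "a"  orig:{}
  [3..3]={A,T2}  "c"  orig:{A}
  [0..1]={B}  "ab"
  [1..2]=∅  "ba"
  [2..3]={S}  "ac"
  [0..2]=∅  "aba"
  [1..3]=∅  "bac"
  [0..3]=∅  "abac"

S ∉ T[0,3] ⇒ NO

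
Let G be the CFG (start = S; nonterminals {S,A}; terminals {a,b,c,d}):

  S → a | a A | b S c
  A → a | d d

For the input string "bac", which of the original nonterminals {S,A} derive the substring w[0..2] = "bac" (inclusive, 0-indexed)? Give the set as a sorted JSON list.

CNF form of G:
  S -> T1 A | T2 X4 | a
  A -> T0 T0 | a
  T0 -> d
  T1 -> a
  T2 -> b
  T3 -> c
  X4 -> S T3

Fill CYK table bottom-up — only the sub-triangle for w[0..2]:
  T[0,0] 'b' = {T2}  orig:{}
  T[1,1] 'a' = {A,S,T1}  orig:{A,S}
  T[2,2] 'c' = {T3}  orig:{}
  T[0,1] 'ba' = ∅
  T[1,2] 'ac' = {X4}  orig:{}
  T[0,2] 'bac' = {S}

Original NTs in T[0,2] deriving "bac": ["S"]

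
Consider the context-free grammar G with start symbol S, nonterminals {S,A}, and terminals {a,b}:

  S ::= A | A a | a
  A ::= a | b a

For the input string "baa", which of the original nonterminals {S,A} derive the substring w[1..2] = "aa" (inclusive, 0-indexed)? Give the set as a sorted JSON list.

Convert to CNF:
  S -> A T1 | T0 T1 | a
  A -> T0 T1 | a
  T0 -> b
  T1 -> a

CYK fill — only the sub-triangle for w[1..2]:
  [1..1]={A,S,T1}  "a"  orig:{A,S}
  [2..2]={A,S,T1}  "a"  orig:{A,S}
  [1..2]={S}  "aa"

Original NTs in T[1,2] deriving "aa": ["S"]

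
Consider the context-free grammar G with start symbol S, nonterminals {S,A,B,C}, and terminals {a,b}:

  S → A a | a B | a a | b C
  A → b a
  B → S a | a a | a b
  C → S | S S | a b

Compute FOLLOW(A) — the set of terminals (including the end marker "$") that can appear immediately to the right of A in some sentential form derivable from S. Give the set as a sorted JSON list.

Compute FIRST by fixpoint:
pass 1:
  A via A→b a: +{b}
  B via B→a a: +{a}
  C via C→a b: +{a}
  S via S→A a: +{b}
  S via S→a B: +{a}
  FIRST[S]={a,b}  FIRST[A]={b}  FIRST[B]={a}  FIRST[C]={a}
pass 2:
  B via B→S a: +{b}
  C via C→S: +{b}
  FIRST[S]={a,b}  FIRST[A]={b}  FIRST[B]={a,b}  FIRST[C]={a,b}
pass 3: — fixpoint
  FIRST[S]={a,b}  FIRST[A]={b}  FIRST[B]={a,b}  FIRST[C]={a,b}

FOLLOW iteration:
FOLLOW(S) := {$}
round 1:
  B→S a: FOLLOW(S) ⊇ FIRST(a) = {a}; new: +{a}
  C→S S: FOLLOW(S) ⊇ FIRST(S) = {a,b}; new: +{b}
  S→A a: FOLLOW(A) ⊇ FIRST(a) = {a}; new: +{a}
  S→a B: FOLLOW(B) ⊇ FOLLOW(S) ⊇ {$,a,b}; new: +{$,a,b}
  S→b C: FOLLOW(C) ⊇ FOLLOW(S) ⊇ {$,a,b}; new: +{$,a,b}
  FOLLOW(S)={$,a,b}  FOLLOW(A)={a}  FOLLOW(B)={$,a,b}  FOLLOW(C)={$,a,b}
round 2: (no change)
  FOLLOW(S)={$,a,b}  FOLLOW(A)={a}  FOLLOW(B)={$,a,b}  FOLLOW(C)={$,a,b}

FOLLOW(A) = ["a"]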